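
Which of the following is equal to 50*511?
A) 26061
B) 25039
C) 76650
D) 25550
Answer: D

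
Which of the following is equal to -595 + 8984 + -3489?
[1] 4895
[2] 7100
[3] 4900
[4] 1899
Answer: 3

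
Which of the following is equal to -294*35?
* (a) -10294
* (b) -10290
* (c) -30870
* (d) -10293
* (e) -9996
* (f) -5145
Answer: b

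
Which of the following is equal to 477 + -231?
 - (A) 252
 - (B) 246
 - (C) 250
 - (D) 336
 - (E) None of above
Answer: B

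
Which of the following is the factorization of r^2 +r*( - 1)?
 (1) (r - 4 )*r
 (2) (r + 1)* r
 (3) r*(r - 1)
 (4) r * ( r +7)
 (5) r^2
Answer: 3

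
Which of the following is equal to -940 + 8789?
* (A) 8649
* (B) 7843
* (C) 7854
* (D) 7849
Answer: D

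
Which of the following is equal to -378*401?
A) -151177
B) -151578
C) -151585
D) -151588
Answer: B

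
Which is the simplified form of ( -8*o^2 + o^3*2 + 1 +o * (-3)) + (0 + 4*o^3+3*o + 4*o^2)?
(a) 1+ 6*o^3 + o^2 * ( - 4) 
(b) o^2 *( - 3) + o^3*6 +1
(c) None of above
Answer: a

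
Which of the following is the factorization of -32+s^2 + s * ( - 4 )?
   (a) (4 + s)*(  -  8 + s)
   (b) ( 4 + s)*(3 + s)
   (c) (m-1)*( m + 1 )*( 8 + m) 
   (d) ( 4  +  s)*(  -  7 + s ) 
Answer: a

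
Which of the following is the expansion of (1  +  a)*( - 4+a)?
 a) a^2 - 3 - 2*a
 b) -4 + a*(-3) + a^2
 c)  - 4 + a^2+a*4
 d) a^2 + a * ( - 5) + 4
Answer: b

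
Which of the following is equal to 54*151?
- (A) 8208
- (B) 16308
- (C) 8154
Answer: C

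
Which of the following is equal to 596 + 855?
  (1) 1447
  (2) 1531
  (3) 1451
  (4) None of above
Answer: 3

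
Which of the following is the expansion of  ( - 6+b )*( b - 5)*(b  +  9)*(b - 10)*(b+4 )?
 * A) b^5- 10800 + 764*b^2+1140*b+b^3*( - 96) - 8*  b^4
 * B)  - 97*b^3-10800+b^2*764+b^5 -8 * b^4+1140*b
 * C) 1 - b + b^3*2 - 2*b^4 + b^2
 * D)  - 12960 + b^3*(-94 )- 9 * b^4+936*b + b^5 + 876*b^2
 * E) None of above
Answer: B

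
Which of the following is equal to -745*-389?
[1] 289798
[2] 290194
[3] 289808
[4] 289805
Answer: 4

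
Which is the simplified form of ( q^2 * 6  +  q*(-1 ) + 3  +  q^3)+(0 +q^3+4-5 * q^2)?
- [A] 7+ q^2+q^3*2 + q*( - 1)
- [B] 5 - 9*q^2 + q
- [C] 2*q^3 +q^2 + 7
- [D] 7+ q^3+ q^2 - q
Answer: A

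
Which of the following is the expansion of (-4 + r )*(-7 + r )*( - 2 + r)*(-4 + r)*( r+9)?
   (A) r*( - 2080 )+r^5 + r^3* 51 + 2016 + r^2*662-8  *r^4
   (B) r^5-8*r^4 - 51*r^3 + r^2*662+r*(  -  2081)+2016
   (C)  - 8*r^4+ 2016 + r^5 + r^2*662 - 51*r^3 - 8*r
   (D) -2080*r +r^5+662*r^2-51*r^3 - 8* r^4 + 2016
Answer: D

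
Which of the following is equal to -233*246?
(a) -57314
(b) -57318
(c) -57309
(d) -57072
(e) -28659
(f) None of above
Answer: b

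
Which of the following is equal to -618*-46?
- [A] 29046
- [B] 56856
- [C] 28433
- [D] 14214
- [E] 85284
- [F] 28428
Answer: F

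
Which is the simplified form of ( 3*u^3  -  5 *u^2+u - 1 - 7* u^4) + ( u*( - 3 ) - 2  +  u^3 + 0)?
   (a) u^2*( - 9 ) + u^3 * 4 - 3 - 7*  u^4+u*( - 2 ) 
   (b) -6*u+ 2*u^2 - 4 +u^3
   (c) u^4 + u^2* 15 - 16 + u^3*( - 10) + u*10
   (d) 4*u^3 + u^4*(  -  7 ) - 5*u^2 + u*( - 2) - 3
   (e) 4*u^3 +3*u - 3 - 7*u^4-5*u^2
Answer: d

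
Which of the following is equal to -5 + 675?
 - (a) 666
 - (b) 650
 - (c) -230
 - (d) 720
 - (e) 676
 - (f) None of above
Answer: f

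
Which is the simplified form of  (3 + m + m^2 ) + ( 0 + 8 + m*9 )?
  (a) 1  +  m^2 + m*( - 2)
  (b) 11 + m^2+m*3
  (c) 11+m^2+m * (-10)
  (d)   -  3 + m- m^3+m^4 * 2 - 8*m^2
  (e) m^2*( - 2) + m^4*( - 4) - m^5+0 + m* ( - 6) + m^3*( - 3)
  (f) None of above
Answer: f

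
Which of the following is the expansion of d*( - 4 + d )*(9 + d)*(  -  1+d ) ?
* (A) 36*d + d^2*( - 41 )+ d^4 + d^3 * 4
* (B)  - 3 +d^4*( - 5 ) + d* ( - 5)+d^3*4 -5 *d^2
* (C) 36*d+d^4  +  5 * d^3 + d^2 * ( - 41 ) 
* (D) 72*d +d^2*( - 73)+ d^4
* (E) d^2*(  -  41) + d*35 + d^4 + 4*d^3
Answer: A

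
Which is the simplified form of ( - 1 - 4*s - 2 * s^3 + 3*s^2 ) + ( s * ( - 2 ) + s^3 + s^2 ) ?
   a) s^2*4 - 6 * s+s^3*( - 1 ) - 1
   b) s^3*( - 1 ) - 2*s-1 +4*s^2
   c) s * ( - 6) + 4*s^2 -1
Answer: a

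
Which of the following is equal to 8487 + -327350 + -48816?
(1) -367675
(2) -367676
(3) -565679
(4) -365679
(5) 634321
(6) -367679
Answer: 6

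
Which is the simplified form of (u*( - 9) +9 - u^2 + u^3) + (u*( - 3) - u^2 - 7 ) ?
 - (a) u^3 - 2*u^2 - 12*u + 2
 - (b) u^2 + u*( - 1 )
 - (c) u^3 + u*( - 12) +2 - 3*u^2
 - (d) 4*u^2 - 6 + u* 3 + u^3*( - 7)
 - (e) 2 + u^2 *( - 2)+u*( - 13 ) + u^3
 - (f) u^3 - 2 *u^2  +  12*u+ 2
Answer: a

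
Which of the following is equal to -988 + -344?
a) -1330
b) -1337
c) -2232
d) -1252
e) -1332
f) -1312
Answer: e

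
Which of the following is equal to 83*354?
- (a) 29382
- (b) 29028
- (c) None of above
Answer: a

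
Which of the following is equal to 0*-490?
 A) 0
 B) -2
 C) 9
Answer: A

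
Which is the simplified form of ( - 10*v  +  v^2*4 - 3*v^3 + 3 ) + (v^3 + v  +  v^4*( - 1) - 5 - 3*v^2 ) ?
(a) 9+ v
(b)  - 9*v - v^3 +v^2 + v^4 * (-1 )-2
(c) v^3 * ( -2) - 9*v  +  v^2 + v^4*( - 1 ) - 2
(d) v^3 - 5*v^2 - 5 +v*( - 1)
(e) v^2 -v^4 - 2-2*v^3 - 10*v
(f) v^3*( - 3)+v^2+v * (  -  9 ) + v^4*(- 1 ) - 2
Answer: c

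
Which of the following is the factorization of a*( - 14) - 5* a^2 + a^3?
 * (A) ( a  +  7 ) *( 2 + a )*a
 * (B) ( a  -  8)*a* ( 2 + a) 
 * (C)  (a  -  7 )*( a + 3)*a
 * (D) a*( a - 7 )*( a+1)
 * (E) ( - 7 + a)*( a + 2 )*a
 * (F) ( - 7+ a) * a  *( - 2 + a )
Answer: E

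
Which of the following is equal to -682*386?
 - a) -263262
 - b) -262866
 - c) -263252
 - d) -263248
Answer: c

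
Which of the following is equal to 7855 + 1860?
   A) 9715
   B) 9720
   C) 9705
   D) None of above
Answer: A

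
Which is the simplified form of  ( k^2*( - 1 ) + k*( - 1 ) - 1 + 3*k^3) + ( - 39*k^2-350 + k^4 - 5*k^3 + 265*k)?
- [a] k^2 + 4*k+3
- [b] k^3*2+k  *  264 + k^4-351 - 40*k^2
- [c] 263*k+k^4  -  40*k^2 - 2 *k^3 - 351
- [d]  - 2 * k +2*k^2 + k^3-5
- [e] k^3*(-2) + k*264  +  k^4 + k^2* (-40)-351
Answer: e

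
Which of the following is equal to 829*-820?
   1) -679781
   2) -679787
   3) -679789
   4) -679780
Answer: 4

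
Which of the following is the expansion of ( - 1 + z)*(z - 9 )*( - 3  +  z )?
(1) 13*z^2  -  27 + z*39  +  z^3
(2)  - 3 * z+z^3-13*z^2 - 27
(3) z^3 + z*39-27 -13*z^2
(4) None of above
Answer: 3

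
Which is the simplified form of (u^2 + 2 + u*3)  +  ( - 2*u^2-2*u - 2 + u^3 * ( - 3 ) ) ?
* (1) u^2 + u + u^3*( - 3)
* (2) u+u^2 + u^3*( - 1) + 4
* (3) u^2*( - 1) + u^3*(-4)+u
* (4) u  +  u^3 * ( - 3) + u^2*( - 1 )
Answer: 4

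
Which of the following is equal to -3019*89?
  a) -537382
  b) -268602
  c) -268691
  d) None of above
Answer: c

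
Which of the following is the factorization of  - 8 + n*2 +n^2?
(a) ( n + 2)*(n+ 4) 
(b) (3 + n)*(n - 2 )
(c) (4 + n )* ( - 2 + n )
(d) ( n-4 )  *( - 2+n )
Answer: c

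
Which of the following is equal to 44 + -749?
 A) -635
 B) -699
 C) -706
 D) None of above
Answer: D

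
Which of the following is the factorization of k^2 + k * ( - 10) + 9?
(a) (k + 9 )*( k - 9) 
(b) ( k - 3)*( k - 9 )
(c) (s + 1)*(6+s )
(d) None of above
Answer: d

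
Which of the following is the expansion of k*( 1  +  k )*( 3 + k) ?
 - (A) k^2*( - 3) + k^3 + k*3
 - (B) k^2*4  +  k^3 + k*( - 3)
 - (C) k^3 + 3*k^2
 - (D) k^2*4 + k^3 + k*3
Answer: D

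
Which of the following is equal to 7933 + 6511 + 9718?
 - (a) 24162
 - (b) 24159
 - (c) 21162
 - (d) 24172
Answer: a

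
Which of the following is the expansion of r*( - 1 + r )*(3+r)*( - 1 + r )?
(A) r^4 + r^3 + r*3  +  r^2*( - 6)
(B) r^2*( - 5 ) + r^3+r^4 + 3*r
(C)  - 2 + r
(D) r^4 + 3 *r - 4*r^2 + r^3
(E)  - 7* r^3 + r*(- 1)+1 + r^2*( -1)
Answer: B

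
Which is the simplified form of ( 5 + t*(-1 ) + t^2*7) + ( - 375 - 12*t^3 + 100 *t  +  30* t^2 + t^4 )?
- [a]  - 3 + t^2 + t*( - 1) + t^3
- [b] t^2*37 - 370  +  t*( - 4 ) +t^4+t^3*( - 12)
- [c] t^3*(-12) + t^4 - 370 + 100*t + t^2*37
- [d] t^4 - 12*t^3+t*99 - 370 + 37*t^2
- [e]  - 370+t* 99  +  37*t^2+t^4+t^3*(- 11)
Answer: d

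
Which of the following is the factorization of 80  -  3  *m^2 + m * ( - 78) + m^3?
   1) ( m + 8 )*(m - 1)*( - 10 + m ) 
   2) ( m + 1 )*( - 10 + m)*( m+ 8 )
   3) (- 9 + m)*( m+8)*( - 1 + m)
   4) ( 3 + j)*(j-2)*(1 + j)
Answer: 1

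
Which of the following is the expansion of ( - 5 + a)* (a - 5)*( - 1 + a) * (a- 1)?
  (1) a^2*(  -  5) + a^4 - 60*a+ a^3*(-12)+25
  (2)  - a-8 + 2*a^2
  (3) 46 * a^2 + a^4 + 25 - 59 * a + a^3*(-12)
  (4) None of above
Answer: 4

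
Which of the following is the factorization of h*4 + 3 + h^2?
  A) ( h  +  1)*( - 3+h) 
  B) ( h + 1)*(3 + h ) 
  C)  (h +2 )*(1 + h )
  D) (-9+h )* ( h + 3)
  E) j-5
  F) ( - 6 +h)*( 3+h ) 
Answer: B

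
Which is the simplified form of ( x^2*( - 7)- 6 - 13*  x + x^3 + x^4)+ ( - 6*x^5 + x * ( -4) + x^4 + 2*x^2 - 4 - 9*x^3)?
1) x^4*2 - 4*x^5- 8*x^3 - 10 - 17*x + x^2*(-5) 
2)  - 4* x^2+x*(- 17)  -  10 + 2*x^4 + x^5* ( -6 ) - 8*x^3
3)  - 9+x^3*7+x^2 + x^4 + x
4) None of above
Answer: 4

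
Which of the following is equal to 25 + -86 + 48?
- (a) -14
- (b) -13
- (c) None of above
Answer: b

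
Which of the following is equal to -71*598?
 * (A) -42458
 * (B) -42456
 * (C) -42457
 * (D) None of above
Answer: A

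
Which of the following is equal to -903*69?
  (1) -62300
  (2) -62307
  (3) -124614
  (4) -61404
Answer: 2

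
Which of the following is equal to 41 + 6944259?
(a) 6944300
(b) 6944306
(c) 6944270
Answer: a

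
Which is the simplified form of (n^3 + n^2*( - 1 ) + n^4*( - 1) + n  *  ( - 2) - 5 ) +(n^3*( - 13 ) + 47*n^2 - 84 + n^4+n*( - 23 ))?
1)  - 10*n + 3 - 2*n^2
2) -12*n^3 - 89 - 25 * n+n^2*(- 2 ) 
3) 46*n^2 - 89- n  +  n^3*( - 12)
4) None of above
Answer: 4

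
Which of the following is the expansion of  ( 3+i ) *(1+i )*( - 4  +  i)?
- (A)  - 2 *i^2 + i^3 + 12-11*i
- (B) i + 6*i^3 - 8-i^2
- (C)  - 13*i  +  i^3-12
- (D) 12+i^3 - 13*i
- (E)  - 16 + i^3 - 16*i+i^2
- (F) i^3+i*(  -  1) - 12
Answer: C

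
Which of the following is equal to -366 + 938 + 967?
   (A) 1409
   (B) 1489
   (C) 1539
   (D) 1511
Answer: C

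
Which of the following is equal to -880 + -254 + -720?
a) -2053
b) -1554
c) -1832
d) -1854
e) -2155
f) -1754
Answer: d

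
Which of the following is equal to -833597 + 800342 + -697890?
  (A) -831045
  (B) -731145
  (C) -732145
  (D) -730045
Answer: B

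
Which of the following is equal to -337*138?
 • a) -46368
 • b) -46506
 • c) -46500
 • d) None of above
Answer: b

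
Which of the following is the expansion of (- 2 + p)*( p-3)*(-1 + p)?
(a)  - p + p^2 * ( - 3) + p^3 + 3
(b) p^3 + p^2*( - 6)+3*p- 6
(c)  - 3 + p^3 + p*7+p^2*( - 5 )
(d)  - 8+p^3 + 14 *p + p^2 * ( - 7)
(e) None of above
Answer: e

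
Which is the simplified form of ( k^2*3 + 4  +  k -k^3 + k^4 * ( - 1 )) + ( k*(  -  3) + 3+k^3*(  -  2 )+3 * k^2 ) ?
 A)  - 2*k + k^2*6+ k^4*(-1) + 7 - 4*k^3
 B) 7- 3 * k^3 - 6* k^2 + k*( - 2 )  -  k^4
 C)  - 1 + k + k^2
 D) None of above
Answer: D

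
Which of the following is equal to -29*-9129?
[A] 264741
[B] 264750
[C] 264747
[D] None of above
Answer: A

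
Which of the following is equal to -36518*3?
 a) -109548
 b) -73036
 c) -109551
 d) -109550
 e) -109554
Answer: e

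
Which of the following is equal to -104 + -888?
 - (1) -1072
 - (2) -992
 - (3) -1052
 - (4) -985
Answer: 2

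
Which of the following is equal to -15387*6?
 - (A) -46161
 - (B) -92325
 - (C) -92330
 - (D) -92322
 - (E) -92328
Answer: D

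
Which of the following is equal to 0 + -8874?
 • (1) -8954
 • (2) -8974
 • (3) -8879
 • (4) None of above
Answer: 4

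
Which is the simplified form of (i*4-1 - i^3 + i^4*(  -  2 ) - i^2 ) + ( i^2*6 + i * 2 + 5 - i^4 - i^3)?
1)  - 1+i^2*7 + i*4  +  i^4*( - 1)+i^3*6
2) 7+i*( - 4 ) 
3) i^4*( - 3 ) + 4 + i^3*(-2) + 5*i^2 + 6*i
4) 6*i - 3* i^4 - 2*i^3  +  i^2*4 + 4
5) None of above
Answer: 3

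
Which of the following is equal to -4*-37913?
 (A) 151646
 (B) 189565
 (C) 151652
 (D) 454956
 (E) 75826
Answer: C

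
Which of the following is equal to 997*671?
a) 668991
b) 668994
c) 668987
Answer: c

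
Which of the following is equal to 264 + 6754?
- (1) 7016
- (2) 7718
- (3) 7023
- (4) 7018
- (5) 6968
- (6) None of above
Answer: 4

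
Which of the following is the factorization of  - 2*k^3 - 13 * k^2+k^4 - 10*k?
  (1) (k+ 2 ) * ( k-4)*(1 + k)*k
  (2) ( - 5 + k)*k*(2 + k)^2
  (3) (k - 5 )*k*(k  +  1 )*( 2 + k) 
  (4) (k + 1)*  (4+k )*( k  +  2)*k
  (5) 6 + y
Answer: 3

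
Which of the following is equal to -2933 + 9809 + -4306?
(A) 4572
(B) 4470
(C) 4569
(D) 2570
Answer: D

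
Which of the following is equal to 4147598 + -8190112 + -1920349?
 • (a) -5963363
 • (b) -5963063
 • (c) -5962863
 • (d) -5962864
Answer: c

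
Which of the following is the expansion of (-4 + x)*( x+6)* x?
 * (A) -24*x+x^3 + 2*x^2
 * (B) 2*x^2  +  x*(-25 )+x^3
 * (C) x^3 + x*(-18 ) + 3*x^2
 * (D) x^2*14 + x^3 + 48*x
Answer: A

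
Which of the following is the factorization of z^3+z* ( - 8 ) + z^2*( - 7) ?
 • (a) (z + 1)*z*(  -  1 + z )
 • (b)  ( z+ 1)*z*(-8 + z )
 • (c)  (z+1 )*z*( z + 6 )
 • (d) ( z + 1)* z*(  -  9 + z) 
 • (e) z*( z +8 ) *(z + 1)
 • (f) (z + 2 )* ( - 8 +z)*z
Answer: b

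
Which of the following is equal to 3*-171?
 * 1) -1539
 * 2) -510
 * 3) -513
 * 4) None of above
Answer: 3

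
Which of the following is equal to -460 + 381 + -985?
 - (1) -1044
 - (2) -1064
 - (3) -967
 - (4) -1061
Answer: 2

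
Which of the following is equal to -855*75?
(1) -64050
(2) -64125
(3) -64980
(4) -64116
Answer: 2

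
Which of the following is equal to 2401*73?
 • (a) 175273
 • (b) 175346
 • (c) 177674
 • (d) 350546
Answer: a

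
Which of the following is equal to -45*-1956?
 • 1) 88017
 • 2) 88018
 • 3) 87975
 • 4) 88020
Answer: 4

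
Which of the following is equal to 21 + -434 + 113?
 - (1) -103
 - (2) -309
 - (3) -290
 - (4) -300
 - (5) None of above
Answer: 4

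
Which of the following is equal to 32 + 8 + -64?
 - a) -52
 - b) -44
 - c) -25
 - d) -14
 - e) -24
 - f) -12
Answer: e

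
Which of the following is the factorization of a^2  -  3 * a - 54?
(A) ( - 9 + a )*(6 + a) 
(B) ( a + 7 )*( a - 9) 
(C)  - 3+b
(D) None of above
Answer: A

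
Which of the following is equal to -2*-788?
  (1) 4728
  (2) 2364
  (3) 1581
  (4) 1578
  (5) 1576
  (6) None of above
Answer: 5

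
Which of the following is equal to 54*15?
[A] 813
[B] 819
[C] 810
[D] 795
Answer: C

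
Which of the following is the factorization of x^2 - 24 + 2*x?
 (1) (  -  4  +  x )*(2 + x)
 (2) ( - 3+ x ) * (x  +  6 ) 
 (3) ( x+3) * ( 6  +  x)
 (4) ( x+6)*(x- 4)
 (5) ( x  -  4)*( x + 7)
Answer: 4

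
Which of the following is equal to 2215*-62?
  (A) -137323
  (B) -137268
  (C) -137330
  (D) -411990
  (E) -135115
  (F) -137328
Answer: C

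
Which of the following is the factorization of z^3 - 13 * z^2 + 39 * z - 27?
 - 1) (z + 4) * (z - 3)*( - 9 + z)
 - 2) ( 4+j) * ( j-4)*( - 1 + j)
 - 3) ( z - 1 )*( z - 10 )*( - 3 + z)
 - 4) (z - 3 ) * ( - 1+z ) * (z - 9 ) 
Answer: 4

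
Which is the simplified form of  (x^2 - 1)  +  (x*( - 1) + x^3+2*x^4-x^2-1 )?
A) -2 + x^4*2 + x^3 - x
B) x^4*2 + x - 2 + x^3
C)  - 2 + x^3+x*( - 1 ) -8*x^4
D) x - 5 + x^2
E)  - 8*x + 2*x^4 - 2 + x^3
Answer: A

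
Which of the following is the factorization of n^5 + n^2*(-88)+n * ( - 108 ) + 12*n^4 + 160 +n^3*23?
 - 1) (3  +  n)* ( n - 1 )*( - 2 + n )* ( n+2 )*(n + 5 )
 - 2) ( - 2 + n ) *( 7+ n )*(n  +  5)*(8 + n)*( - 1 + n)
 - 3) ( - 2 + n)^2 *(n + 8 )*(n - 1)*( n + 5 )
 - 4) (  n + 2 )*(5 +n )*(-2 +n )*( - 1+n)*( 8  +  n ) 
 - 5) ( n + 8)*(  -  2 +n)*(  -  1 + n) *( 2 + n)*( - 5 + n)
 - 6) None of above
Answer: 4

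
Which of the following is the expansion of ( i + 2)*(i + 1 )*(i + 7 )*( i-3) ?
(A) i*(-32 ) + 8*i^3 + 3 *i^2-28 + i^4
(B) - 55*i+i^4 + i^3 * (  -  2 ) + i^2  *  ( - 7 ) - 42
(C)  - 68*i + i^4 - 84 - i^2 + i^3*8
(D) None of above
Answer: D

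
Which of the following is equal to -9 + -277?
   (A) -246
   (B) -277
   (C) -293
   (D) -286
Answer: D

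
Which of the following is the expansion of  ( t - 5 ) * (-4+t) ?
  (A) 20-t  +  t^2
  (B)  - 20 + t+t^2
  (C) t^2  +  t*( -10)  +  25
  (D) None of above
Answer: D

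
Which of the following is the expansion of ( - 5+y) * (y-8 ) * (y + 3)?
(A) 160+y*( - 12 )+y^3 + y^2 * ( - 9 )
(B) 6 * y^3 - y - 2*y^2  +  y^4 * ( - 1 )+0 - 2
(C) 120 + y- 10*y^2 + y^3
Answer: C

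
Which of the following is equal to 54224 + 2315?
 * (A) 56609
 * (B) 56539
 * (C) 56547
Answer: B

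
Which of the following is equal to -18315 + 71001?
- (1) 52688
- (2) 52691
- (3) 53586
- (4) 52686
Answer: 4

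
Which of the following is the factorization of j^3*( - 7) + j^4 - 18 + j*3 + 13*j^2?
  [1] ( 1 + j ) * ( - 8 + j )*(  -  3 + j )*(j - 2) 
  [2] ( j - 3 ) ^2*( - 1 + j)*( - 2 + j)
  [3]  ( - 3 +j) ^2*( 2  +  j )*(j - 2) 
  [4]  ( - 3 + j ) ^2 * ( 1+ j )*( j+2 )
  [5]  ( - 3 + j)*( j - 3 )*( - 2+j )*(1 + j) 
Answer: 5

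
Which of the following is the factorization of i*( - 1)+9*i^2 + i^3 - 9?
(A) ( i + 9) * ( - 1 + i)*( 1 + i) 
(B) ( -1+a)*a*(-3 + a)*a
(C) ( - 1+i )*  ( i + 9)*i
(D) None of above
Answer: A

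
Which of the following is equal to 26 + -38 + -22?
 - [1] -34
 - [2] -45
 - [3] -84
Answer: 1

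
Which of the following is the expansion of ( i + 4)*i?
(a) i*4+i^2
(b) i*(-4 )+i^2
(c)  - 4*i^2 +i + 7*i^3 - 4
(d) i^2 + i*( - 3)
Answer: a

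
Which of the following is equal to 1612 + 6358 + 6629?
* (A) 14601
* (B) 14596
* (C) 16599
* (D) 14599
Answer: D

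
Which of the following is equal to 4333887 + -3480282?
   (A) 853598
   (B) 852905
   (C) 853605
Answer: C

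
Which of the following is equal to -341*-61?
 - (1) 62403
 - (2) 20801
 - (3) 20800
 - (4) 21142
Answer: 2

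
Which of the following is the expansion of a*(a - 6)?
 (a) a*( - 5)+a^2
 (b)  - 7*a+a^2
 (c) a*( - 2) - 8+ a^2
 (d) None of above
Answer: d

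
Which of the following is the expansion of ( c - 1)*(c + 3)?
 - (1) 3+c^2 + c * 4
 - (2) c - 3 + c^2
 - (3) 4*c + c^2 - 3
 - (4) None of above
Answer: 4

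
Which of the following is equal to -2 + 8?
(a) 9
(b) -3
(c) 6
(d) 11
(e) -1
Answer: c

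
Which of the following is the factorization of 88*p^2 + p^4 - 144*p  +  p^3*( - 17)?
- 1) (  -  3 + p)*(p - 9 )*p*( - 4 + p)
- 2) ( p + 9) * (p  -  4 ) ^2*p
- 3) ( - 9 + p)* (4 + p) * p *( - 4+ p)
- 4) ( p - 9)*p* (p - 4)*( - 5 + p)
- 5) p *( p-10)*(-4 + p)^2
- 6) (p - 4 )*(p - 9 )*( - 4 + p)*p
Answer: 6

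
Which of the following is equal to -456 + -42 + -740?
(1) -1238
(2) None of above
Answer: 1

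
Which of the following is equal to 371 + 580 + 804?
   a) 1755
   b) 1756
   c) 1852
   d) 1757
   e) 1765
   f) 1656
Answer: a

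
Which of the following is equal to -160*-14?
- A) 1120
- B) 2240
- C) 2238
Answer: B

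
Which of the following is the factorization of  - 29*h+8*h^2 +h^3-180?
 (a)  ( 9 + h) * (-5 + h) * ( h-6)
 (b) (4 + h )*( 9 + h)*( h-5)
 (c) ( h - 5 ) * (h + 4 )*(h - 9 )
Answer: b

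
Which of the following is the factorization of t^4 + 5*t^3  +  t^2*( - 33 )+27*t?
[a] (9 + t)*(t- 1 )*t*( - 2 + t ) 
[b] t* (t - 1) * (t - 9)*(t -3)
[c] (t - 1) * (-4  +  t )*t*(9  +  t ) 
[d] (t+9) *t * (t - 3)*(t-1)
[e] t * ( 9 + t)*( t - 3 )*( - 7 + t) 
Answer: d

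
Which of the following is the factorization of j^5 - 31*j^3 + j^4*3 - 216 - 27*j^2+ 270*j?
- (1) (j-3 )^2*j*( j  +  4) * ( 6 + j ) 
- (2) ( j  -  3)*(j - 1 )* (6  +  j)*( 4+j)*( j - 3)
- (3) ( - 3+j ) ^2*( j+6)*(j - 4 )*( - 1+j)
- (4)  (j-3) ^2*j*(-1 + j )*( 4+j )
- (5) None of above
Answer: 2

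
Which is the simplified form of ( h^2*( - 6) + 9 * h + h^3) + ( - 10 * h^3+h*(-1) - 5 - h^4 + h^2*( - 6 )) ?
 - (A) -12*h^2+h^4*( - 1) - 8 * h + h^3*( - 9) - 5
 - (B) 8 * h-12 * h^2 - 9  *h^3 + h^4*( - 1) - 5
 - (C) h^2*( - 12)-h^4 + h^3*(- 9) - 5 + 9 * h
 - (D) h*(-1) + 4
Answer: B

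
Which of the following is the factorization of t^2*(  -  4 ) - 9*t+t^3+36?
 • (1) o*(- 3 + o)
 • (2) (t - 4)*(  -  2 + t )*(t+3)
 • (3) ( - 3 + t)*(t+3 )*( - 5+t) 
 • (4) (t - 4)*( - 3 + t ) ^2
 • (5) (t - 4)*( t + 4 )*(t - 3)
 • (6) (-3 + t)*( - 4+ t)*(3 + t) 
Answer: 6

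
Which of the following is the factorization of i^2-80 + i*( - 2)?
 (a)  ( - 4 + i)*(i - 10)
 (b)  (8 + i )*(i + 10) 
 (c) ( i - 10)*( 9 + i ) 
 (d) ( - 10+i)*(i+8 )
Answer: d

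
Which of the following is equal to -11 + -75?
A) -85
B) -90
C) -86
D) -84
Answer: C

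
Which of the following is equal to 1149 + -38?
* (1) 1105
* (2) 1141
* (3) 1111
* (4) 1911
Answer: 3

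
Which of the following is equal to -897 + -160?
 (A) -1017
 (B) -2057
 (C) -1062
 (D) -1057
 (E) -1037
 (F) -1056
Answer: D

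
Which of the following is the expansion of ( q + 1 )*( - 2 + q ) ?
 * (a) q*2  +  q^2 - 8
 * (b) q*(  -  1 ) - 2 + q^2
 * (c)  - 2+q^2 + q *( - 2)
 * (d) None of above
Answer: b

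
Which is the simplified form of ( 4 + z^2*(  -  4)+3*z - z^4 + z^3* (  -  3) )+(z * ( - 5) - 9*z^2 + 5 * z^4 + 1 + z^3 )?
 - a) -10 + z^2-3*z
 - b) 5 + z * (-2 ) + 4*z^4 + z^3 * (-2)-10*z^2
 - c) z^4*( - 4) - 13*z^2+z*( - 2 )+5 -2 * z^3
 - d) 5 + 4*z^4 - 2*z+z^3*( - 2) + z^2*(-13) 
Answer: d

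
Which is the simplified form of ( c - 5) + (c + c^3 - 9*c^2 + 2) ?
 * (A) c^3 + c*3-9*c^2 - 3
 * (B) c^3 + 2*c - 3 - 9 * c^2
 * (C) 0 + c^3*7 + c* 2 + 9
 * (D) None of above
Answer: B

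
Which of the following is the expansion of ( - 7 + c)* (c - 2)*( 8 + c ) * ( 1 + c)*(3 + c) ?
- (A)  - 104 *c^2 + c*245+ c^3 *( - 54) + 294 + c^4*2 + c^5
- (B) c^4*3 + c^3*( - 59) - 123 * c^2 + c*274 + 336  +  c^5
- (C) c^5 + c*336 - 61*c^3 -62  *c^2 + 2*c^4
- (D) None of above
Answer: B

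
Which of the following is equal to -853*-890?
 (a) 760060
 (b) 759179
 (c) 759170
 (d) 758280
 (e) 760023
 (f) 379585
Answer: c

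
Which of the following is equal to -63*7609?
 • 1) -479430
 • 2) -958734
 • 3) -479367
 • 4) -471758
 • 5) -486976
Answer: 3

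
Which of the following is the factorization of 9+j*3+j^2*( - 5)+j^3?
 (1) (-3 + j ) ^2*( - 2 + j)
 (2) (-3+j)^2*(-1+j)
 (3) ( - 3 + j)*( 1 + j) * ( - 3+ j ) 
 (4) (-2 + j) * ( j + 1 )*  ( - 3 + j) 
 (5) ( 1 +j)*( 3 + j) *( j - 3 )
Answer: 3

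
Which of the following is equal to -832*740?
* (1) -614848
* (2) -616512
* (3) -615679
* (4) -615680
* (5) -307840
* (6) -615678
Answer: 4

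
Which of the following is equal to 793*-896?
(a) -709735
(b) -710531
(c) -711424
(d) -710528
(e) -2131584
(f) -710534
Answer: d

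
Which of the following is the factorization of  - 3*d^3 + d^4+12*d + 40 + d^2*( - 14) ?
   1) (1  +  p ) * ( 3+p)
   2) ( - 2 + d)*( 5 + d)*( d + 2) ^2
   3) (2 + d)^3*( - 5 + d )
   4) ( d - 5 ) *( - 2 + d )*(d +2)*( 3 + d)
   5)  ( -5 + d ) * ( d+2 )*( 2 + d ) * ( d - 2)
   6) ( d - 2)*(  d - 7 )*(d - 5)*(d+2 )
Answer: 5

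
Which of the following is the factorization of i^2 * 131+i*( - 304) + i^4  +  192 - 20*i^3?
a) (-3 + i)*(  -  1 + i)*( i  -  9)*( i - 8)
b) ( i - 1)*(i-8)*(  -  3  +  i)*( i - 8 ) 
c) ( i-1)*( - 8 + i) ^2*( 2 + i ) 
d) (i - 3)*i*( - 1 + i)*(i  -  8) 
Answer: b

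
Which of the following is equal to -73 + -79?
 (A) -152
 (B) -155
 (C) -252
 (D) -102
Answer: A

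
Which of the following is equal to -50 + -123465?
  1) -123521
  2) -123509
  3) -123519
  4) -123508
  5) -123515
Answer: 5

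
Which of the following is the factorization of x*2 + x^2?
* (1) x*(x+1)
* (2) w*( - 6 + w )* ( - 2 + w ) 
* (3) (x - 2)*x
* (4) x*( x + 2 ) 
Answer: 4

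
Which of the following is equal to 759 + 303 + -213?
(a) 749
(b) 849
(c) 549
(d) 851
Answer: b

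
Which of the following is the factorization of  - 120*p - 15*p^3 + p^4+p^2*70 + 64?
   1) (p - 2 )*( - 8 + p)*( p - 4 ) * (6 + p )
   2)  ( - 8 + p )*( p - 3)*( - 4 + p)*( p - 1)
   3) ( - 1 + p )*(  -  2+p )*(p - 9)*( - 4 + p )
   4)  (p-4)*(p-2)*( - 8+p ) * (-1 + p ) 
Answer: 4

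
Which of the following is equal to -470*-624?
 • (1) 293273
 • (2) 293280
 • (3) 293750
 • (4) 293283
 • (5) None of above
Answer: 2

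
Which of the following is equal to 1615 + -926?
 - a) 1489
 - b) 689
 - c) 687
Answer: b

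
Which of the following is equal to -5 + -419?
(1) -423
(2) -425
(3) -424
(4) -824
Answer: 3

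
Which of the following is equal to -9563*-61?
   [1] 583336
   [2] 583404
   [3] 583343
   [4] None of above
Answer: 3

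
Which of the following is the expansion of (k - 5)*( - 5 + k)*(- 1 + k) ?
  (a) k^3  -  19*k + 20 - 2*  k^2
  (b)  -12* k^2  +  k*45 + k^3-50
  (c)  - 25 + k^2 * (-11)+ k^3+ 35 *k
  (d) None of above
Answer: c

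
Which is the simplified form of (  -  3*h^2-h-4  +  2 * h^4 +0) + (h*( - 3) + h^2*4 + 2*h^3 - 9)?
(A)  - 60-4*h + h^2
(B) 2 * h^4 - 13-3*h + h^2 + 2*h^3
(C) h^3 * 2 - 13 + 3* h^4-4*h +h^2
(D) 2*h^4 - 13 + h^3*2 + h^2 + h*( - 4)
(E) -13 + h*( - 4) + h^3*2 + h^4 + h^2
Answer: D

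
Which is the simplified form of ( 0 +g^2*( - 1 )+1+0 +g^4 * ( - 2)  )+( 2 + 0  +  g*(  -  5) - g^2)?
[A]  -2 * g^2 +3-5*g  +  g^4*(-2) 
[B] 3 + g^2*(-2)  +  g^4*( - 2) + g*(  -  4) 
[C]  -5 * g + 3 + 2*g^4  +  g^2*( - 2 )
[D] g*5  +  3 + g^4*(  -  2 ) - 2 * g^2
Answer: A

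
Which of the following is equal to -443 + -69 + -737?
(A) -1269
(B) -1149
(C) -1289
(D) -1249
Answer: D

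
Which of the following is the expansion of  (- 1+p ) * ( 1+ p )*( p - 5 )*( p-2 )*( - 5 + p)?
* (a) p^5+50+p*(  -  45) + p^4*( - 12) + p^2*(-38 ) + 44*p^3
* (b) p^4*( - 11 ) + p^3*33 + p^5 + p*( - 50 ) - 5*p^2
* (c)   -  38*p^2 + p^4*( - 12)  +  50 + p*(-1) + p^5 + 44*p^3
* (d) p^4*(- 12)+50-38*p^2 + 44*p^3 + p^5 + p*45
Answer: a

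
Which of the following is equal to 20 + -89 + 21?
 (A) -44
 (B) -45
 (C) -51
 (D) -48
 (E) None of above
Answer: D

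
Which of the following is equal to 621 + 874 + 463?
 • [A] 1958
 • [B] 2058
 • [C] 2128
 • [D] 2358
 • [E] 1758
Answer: A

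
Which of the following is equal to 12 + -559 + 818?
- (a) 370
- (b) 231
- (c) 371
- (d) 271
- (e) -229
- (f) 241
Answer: d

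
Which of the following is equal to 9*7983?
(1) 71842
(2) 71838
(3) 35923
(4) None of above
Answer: 4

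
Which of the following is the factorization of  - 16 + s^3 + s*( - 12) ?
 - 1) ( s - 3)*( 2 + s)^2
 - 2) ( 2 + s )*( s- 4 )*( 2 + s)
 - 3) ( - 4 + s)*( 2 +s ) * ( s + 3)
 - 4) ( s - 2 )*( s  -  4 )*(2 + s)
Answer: 2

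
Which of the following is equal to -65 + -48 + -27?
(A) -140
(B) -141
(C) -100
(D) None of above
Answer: A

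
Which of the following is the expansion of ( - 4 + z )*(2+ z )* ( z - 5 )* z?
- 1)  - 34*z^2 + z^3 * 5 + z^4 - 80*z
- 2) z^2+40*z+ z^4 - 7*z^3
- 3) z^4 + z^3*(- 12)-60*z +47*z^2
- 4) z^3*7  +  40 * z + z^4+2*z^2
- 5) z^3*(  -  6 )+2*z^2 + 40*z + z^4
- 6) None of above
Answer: 6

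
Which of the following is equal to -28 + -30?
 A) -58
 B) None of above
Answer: A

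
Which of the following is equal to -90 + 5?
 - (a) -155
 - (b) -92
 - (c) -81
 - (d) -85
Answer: d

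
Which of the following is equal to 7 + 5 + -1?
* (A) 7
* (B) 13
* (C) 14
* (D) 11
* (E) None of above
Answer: D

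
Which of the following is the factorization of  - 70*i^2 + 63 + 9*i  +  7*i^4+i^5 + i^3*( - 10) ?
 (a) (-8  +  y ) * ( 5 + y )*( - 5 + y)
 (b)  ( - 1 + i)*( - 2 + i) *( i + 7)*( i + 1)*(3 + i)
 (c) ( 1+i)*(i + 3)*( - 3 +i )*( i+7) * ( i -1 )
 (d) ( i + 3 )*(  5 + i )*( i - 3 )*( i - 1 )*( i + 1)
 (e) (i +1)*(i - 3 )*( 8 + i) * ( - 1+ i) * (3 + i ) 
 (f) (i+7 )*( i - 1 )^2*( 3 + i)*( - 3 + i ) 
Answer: c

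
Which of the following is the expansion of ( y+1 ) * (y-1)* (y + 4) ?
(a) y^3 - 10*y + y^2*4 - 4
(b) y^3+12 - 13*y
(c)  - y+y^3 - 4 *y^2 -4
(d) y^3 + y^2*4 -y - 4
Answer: d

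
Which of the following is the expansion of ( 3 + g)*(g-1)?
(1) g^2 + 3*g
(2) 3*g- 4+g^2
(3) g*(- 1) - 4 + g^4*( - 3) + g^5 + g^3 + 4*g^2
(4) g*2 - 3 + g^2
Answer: 4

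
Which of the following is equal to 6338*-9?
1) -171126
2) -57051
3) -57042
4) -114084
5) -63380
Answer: 3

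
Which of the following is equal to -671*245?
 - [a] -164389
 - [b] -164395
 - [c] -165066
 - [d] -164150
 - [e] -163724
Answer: b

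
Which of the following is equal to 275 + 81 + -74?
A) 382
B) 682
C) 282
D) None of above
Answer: C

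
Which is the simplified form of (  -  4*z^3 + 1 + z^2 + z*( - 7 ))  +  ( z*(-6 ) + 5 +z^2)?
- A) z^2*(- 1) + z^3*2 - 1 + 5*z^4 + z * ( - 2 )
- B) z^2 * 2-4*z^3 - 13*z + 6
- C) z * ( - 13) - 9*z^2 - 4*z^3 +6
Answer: B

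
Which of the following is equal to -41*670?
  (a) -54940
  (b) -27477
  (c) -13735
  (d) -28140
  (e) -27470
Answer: e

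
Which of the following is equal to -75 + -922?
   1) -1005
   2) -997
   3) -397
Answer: 2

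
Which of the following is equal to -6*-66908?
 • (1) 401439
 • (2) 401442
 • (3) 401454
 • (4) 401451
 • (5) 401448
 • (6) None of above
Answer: 5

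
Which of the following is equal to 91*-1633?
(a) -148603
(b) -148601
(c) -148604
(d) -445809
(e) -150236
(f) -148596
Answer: a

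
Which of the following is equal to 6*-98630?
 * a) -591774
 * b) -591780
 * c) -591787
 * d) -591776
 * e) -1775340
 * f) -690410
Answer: b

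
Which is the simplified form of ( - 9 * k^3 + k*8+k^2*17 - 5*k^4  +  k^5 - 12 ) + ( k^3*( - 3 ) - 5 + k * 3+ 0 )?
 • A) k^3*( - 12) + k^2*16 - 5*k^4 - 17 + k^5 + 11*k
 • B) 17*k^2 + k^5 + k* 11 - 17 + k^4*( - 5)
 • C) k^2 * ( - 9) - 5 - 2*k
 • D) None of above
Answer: D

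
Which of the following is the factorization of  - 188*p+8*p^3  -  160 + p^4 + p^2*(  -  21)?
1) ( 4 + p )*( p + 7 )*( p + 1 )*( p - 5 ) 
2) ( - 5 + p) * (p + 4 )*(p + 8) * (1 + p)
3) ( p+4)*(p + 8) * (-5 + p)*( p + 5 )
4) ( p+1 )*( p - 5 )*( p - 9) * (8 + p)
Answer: 2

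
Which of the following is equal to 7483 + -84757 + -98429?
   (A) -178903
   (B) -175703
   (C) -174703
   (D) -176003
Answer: B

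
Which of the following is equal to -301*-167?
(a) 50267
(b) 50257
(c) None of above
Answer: a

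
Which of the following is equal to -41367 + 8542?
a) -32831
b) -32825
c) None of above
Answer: b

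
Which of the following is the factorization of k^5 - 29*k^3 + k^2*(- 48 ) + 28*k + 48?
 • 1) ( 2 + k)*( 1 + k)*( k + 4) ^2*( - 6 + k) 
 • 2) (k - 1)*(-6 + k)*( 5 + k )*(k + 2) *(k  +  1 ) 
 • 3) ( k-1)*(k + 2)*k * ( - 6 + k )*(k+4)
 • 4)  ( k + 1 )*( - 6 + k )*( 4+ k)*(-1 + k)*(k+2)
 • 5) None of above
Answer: 4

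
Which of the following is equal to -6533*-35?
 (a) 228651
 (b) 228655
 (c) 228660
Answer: b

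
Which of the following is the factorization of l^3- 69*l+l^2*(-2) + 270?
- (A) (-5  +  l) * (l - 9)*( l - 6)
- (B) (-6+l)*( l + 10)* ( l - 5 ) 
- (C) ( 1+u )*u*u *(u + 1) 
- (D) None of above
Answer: D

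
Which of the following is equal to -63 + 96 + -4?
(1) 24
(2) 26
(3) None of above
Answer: 3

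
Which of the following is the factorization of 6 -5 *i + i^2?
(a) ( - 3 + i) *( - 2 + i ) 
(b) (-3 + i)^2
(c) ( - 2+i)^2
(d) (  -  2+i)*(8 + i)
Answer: a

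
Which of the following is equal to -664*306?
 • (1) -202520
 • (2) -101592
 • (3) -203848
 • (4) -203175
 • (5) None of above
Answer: 5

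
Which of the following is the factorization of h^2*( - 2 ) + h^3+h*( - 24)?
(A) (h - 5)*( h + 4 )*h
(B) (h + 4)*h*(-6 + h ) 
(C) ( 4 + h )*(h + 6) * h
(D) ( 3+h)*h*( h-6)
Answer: B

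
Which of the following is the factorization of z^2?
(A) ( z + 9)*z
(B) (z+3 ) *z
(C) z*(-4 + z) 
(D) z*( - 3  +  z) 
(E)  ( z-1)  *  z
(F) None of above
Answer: F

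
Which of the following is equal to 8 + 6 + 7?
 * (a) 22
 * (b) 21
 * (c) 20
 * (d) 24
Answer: b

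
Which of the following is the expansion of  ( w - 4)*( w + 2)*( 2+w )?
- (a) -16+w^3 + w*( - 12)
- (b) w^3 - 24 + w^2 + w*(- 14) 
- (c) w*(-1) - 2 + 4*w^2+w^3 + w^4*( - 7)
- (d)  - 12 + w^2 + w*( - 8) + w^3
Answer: a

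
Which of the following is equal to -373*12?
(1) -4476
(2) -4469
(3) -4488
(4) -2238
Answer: 1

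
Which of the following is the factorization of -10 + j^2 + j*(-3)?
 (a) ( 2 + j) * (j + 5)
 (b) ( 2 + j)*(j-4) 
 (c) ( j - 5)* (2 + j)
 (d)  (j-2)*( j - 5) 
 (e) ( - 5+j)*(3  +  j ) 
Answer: c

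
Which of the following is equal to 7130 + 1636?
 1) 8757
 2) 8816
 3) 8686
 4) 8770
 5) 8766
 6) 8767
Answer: 5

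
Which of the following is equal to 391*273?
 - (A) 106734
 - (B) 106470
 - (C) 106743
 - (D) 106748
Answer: C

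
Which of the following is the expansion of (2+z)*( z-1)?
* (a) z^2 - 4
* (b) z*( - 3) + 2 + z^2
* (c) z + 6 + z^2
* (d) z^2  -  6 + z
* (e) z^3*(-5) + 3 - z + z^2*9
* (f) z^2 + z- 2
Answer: f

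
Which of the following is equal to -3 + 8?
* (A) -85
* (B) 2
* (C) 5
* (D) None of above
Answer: C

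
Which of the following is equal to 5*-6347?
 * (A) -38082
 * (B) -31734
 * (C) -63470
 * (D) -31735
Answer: D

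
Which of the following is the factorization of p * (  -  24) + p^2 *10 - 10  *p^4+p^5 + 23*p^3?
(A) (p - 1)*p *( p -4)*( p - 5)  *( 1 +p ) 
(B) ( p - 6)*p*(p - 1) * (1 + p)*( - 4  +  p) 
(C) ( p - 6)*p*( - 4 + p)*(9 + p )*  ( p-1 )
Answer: B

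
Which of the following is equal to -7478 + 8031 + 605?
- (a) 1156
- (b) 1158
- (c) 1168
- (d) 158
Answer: b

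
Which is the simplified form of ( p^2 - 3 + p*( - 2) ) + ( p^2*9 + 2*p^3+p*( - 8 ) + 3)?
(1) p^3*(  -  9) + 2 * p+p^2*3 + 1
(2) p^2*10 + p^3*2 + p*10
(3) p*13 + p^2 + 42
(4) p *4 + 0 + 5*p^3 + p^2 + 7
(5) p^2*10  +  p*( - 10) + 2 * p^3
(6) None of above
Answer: 5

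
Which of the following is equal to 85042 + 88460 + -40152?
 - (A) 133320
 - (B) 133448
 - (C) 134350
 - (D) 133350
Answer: D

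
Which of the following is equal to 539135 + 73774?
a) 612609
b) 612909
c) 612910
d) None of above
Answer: b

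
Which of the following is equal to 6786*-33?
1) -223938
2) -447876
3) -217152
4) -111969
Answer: 1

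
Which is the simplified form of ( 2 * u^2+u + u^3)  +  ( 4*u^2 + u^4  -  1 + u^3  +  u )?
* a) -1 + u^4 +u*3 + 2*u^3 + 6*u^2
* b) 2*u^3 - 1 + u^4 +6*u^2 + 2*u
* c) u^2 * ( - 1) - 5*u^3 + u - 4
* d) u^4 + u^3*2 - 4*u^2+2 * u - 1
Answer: b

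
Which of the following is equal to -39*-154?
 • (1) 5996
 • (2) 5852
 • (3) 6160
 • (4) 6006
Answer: 4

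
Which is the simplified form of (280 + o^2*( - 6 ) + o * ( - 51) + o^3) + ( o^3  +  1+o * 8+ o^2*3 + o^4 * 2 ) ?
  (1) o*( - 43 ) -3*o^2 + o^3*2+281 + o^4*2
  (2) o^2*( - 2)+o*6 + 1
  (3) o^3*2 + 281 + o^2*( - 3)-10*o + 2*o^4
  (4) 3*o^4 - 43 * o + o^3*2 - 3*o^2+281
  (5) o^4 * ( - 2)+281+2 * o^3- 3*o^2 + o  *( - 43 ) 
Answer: 1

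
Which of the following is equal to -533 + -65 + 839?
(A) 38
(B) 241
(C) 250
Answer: B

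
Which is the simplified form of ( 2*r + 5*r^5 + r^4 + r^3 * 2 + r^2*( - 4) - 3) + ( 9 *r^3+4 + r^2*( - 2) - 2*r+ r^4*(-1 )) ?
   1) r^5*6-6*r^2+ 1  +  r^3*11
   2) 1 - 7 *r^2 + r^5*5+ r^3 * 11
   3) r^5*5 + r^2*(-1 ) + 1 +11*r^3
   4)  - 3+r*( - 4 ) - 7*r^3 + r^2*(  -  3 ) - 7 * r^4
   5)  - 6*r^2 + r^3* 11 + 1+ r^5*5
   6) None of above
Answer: 5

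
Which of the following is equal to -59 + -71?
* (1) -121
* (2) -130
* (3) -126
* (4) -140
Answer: 2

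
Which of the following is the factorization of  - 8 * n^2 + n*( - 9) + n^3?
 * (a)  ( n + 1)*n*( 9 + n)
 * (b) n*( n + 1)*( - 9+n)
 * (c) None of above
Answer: b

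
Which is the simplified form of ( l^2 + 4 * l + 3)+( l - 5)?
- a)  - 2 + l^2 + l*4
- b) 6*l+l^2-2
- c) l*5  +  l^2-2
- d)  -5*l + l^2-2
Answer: c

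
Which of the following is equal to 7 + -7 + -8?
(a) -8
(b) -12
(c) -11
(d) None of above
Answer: a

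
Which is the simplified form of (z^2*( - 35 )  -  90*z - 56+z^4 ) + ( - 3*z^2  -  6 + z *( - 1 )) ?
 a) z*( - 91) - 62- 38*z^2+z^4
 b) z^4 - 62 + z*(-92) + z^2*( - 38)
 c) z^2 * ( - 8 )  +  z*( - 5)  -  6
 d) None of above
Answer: a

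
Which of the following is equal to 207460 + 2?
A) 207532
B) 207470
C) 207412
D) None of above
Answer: D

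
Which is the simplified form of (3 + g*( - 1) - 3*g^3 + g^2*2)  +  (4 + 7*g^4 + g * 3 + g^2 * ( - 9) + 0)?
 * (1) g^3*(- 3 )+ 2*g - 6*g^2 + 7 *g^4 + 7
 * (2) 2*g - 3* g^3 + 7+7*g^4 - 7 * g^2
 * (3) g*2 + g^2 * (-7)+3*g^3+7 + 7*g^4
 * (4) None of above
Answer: 2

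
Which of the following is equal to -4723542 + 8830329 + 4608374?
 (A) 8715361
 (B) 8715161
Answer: B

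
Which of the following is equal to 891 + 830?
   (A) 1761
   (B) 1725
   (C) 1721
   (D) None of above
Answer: C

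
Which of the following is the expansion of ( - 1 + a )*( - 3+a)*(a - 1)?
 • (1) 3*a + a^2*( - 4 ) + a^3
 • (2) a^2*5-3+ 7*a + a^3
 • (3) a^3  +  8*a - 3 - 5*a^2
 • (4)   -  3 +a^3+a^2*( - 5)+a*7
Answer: 4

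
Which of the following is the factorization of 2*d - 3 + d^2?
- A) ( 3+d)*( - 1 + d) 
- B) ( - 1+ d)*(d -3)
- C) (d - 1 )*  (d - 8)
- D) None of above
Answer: A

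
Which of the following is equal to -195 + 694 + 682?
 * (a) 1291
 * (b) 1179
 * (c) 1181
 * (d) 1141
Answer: c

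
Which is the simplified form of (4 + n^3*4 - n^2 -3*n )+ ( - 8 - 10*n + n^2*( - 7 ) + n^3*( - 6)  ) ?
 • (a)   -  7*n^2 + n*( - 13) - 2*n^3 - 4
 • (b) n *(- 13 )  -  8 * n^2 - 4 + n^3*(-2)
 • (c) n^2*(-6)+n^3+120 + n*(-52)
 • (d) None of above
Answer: b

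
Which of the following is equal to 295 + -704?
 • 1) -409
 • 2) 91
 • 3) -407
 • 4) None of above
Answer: 1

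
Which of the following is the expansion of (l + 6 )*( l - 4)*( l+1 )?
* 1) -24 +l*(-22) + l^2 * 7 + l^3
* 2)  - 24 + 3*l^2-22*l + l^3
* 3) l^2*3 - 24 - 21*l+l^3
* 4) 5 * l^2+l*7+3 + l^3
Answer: 2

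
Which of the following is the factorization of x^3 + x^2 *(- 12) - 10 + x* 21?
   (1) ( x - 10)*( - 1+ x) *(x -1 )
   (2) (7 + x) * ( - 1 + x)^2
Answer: 1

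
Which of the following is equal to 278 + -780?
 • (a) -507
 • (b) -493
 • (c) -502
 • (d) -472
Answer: c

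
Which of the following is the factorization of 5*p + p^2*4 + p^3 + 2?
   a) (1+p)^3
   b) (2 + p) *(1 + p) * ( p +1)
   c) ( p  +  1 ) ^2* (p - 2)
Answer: b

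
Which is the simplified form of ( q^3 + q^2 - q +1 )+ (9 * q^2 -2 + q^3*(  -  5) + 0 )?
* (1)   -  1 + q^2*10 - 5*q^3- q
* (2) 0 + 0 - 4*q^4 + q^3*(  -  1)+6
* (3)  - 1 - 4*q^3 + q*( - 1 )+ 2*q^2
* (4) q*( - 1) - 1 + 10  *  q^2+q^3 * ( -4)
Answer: 4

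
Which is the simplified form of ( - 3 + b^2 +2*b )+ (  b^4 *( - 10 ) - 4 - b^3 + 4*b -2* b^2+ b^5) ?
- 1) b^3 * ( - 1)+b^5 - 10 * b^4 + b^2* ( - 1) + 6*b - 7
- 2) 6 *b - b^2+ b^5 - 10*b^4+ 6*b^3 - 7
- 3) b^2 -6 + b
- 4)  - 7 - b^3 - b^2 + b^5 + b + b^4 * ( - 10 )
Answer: 1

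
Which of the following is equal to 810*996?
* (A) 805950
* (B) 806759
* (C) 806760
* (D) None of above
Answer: C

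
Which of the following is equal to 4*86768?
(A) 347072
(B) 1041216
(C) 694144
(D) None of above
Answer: A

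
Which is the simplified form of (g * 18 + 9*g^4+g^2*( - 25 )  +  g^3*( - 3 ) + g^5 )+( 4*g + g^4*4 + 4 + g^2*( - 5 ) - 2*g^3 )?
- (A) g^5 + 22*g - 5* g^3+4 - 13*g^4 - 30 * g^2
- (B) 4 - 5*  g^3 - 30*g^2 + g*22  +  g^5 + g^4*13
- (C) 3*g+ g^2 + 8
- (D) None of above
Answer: B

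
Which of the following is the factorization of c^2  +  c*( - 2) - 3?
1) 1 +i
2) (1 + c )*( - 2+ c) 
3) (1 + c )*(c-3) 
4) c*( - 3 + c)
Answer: 3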